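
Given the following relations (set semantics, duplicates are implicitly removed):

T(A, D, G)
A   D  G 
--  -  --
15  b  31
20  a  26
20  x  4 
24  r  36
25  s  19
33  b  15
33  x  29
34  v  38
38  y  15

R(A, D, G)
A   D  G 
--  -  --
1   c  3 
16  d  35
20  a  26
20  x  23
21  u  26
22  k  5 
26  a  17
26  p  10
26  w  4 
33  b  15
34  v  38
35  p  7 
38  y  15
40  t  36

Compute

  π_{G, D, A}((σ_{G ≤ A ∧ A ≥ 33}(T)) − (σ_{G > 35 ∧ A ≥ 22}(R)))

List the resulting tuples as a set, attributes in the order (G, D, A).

Apply σ_{G ≤ A ∧ A ≥ 33}; surviving tuples: {(33, b, 15), (33, x, 29), (38, y, 15)}
Apply σ_{G > 35 ∧ A ≥ 22}; surviving tuples: {(34, v, 38), (40, t, 36)}
Set difference of the two operands is {(33, b, 15), (33, x, 29), (38, y, 15)}.
Keep only column(s) G, D, A: {(15, b, 33), (15, y, 38), (29, x, 33)}

{(15, b, 33), (15, y, 38), (29, x, 33)}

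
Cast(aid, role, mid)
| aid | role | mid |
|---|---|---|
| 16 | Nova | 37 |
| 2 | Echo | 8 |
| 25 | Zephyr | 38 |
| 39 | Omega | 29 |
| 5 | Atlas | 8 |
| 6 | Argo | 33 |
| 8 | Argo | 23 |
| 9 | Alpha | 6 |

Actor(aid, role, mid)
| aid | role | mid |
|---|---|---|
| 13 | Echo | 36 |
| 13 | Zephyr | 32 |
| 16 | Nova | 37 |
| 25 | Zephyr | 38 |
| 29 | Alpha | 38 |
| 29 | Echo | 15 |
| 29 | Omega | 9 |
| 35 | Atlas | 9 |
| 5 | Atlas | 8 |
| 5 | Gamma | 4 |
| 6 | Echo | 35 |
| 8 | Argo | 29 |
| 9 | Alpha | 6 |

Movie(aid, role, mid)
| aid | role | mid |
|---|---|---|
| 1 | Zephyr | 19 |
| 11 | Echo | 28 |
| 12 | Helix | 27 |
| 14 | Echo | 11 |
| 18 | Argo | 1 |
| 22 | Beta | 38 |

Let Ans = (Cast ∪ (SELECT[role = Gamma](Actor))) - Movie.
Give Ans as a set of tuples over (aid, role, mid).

{(16, Nova, 37), (2, Echo, 8), (25, Zephyr, 38), (39, Omega, 29), (5, Atlas, 8), (5, Gamma, 4), (6, Argo, 33), (8, Argo, 23), (9, Alpha, 6)}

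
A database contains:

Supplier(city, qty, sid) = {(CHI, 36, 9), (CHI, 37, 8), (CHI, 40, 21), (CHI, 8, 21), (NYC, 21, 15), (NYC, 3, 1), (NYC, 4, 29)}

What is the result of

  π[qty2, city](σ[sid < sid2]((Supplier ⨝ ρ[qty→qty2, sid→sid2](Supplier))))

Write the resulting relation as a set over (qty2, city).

{(21, NYC), (36, CHI), (4, NYC), (40, CHI), (8, CHI)}

ρ[qty→qty2, sid→sid2]: schema becomes (city, qty2, sid2); tuples unchanged.
Supplier ⋈ ρ[qty→qty2, sid→sid2](Supplier) (natural join on city): {(CHI, 36, 9, 36, 9), (CHI, 36, 9, 37, 8), (CHI, 36, 9, 40, 21), (CHI, 36, 9, 8, 21), (CHI, 37, 8, 36, 9), (CHI, 37, 8, 37, 8), (CHI, 37, 8, 40, 21), (CHI, 37, 8, 8, 21), (CHI, 40, 21, 36, 9), (CHI, 40, 21, 37, 8), (CHI, 40, 21, 40, 21), (CHI, 40, 21, 8, 21), (CHI, 8, 21, 36, 9), (CHI, 8, 21, 37, 8), (CHI, 8, 21, 40, 21), (CHI, 8, 21, 8, 21), (NYC, 21, 15, 21, 15), (NYC, 21, 15, 3, 1), (NYC, 21, 15, 4, 29), (NYC, 3, 1, 21, 15), (NYC, 3, 1, 3, 1), (NYC, 3, 1, 4, 29), (NYC, 4, 29, 21, 15), (NYC, 4, 29, 3, 1), (NYC, 4, 29, 4, 29)}
σ[sid < sid2]: keep tuples satisfying sid < sid2 → {(CHI, 36, 9, 40, 21), (CHI, 36, 9, 8, 21), (CHI, 37, 8, 36, 9), (CHI, 37, 8, 40, 21), (CHI, 37, 8, 8, 21), (NYC, 21, 15, 4, 29), (NYC, 3, 1, 21, 15), (NYC, 3, 1, 4, 29)}
π[qty2, city]: project onto (qty2, city) (3 duplicate(s) eliminated) → {(21, NYC), (36, CHI), (4, NYC), (40, CHI), (8, CHI)}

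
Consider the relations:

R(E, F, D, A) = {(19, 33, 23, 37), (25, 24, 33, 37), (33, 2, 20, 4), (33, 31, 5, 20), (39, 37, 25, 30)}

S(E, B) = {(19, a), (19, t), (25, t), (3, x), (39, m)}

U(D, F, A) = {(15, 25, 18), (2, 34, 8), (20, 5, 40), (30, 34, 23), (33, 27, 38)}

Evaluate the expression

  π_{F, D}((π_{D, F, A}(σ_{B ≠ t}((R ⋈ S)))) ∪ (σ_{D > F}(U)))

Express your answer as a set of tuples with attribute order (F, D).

Joining R and S on E yields {(19, 33, 23, 37, a), (19, 33, 23, 37, t), (25, 24, 33, 37, t), (39, 37, 25, 30, m)}.
Filtering on B ≠ t leaves {(19, 33, 23, 37, a), (39, 37, 25, 30, m)}.
π_{D, F, A} gives {(23, 33, 37), (25, 37, 30)}.
Filtering on D > F leaves {(20, 5, 40), (33, 27, 38)}.
Union: {(23, 33, 37), (25, 37, 30)} with {(20, 5, 40), (33, 27, 38)} → {(20, 5, 40), (23, 33, 37), (25, 37, 30), (33, 27, 38)}
π_{F, D} gives {(27, 33), (33, 23), (37, 25), (5, 20)}.

{(27, 33), (33, 23), (37, 25), (5, 20)}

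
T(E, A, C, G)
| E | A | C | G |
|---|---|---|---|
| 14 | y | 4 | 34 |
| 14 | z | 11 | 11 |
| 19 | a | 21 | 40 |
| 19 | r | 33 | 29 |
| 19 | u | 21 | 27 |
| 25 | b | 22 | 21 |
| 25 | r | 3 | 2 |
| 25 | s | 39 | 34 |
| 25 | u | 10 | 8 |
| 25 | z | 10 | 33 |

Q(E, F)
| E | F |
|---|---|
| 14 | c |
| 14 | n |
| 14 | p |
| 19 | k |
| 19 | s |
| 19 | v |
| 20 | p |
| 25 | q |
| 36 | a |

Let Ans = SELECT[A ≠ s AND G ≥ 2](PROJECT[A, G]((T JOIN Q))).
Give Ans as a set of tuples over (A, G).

{(a, 40), (b, 21), (r, 2), (r, 29), (u, 27), (u, 8), (y, 34), (z, 11), (z, 33)}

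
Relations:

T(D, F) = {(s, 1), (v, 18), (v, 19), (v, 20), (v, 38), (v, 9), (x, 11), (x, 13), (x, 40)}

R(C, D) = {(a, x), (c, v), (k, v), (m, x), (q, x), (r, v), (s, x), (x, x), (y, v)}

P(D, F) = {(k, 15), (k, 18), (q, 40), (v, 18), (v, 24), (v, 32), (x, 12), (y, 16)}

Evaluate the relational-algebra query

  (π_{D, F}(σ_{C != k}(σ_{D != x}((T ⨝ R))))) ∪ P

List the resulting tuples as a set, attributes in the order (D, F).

{(k, 15), (k, 18), (q, 40), (v, 18), (v, 19), (v, 20), (v, 24), (v, 32), (v, 38), (v, 9), (x, 12), (y, 16)}

Natural join on D: {(v, 18, c), (v, 18, k), (v, 18, r), (v, 18, y), (v, 19, c), (v, 19, k), (v, 19, r), (v, 19, y), (v, 20, c), (v, 20, k), (v, 20, r), (v, 20, y), (v, 38, c), (v, 38, k), (v, 38, r), (v, 38, y), (v, 9, c), (v, 9, k), (v, 9, r), (v, 9, y), (x, 11, a), (x, 11, m), (x, 11, q), (x, 11, s), (x, 11, x), (x, 13, a), (x, 13, m), (x, 13, q), (x, 13, s), (x, 13, x), (x, 40, a), (x, 40, m), (x, 40, q), (x, 40, s), (x, 40, x)}
Apply σ_{D != x}; surviving tuples: {(v, 18, c), (v, 18, k), (v, 18, r), (v, 18, y), (v, 19, c), (v, 19, k), (v, 19, r), (v, 19, y), (v, 20, c), (v, 20, k), (v, 20, r), (v, 20, y), (v, 38, c), (v, 38, k), (v, 38, r), (v, 38, y), (v, 9, c), (v, 9, k), (v, 9, r), (v, 9, y)}
Apply σ_{C != k}; surviving tuples: {(v, 18, c), (v, 18, r), (v, 18, y), (v, 19, c), (v, 19, r), (v, 19, y), (v, 20, c), (v, 20, r), (v, 20, y), (v, 38, c), (v, 38, r), (v, 38, y), (v, 9, c), (v, 9, r), (v, 9, y)}
Projecting to D, F (10 duplicate(s) eliminated): {(v, 18), (v, 19), (v, 20), (v, 38), (v, 9)}
Taking the union: {(k, 15), (k, 18), (q, 40), (v, 18), (v, 19), (v, 20), (v, 24), (v, 32), (v, 38), (v, 9), (x, 12), (y, 16)}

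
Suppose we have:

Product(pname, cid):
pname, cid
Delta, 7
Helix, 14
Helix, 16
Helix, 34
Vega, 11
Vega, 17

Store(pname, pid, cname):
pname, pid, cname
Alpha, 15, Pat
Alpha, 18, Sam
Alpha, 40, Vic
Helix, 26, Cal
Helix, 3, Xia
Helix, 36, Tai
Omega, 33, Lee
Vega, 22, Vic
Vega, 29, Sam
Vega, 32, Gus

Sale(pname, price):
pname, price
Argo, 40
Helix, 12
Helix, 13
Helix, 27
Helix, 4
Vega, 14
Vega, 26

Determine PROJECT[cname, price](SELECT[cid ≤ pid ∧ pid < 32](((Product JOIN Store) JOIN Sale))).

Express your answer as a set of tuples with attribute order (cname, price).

{(Cal, 12), (Cal, 13), (Cal, 27), (Cal, 4), (Sam, 14), (Sam, 26), (Vic, 14), (Vic, 26)}

Product ⋈ Store (natural join on pname): {(Helix, 14, 26, Cal), (Helix, 14, 3, Xia), (Helix, 14, 36, Tai), (Helix, 16, 26, Cal), (Helix, 16, 3, Xia), (Helix, 16, 36, Tai), (Helix, 34, 26, Cal), (Helix, 34, 3, Xia), (Helix, 34, 36, Tai), (Vega, 11, 22, Vic), (Vega, 11, 29, Sam), (Vega, 11, 32, Gus), (Vega, 17, 22, Vic), (Vega, 17, 29, Sam), (Vega, 17, 32, Gus)}
(Product JOIN Store) ⋈ Sale (natural join on pname): {(Helix, 14, 26, Cal, 12), (Helix, 14, 26, Cal, 13), (Helix, 14, 26, Cal, 27), (Helix, 14, 26, Cal, 4), (Helix, 14, 3, Xia, 12), (Helix, 14, 3, Xia, 13), (Helix, 14, 3, Xia, 27), (Helix, 14, 3, Xia, 4), (Helix, 14, 36, Tai, 12), (Helix, 14, 36, Tai, 13), (Helix, 14, 36, Tai, 27), (Helix, 14, 36, Tai, 4), (Helix, 16, 26, Cal, 12), (Helix, 16, 26, Cal, 13), (Helix, 16, 26, Cal, 27), (Helix, 16, 26, Cal, 4), (Helix, 16, 3, Xia, 12), (Helix, 16, 3, Xia, 13), (Helix, 16, 3, Xia, 27), (Helix, 16, 3, Xia, 4), (Helix, 16, 36, Tai, 12), (Helix, 16, 36, Tai, 13), (Helix, 16, 36, Tai, 27), (Helix, 16, 36, Tai, 4), (Helix, 34, 26, Cal, 12), (Helix, 34, 26, Cal, 13), (Helix, 34, 26, Cal, 27), (Helix, 34, 26, Cal, 4), (Helix, 34, 3, Xia, 12), (Helix, 34, 3, Xia, 13), (Helix, 34, 3, Xia, 27), (Helix, 34, 3, Xia, 4), (Helix, 34, 36, Tai, 12), (Helix, 34, 36, Tai, 13), (Helix, 34, 36, Tai, 27), (Helix, 34, 36, Tai, 4), (Vega, 11, 22, Vic, 14), (Vega, 11, 22, Vic, 26), (Vega, 11, 29, Sam, 14), (Vega, 11, 29, Sam, 26), (Vega, 11, 32, Gus, 14), (Vega, 11, 32, Gus, 26), (Vega, 17, 22, Vic, 14), (Vega, 17, 22, Vic, 26), (Vega, 17, 29, Sam, 14), (Vega, 17, 29, Sam, 26), (Vega, 17, 32, Gus, 14), (Vega, 17, 32, Gus, 26)}
Selection cid ≤ pid ∧ pid < 32: {(Helix, 14, 26, Cal, 12), (Helix, 14, 26, Cal, 13), (Helix, 14, 26, Cal, 27), (Helix, 14, 26, Cal, 4), (Helix, 16, 26, Cal, 12), (Helix, 16, 26, Cal, 13), (Helix, 16, 26, Cal, 27), (Helix, 16, 26, Cal, 4), (Vega, 11, 22, Vic, 14), (Vega, 11, 22, Vic, 26), (Vega, 11, 29, Sam, 14), (Vega, 11, 29, Sam, 26), (Vega, 17, 22, Vic, 14), (Vega, 17, 22, Vic, 26), (Vega, 17, 29, Sam, 14), (Vega, 17, 29, Sam, 26)}
π_{cname, price} gives {(Cal, 12), (Cal, 13), (Cal, 27), (Cal, 4), (Sam, 14), (Sam, 26), (Vic, 14), (Vic, 26)} (8 duplicate(s) eliminated).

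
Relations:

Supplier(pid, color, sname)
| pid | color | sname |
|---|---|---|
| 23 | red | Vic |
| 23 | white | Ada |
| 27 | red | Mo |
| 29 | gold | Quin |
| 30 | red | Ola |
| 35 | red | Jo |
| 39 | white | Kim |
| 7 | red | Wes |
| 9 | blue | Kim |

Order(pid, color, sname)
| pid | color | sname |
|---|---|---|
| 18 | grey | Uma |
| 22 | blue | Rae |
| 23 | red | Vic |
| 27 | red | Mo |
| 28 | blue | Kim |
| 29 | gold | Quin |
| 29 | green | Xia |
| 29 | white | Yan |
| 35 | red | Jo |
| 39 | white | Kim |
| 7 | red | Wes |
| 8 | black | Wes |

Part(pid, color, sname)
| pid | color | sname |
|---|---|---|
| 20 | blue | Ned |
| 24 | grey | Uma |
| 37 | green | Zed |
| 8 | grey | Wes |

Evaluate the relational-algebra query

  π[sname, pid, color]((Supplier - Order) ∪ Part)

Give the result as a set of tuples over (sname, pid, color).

Taking the difference: {(23, white, Ada), (30, red, Ola), (9, blue, Kim)}
Taking the union: {(20, blue, Ned), (23, white, Ada), (24, grey, Uma), (30, red, Ola), (37, green, Zed), (8, grey, Wes), (9, blue, Kim)}
Projecting to sname, pid, color: {(Ada, 23, white), (Kim, 9, blue), (Ned, 20, blue), (Ola, 30, red), (Uma, 24, grey), (Wes, 8, grey), (Zed, 37, green)}

{(Ada, 23, white), (Kim, 9, blue), (Ned, 20, blue), (Ola, 30, red), (Uma, 24, grey), (Wes, 8, grey), (Zed, 37, green)}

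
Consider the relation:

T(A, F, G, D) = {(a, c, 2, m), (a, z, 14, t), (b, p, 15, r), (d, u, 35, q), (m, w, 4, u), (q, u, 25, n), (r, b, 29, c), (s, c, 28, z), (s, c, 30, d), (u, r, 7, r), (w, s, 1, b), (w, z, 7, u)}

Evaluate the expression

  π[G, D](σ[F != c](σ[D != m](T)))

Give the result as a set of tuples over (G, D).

{(1, b), (14, t), (15, r), (25, n), (29, c), (35, q), (4, u), (7, r), (7, u)}

Selection D != m: {(a, z, 14, t), (b, p, 15, r), (d, u, 35, q), (m, w, 4, u), (q, u, 25, n), (r, b, 29, c), (s, c, 28, z), (s, c, 30, d), (u, r, 7, r), (w, s, 1, b), (w, z, 7, u)}
Selection F != c: {(a, z, 14, t), (b, p, 15, r), (d, u, 35, q), (m, w, 4, u), (q, u, 25, n), (r, b, 29, c), (u, r, 7, r), (w, s, 1, b), (w, z, 7, u)}
π[G, D]: project onto (G, D) → {(1, b), (14, t), (15, r), (25, n), (29, c), (35, q), (4, u), (7, r), (7, u)}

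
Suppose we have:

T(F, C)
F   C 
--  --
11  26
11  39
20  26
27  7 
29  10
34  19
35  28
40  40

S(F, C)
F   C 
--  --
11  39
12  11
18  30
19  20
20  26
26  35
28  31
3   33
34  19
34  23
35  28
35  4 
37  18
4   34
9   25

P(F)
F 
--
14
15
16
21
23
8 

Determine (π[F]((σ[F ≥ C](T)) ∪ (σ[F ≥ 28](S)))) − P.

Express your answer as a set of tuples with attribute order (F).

{27, 28, 29, 34, 35, 37, 40}

Filtering on F ≥ C leaves {(27, 7), (29, 10), (34, 19), (35, 28), (40, 40)}.
Filtering on F ≥ 28 leaves {(28, 31), (34, 19), (34, 23), (35, 28), (35, 4), (37, 18)}.
Set union of the two operands is {(27, 7), (28, 31), (29, 10), (34, 19), (34, 23), (35, 28), (35, 4), (37, 18), (40, 40)}.
Projecting to F (2 duplicate(s) eliminated): {27, 28, 29, 34, 35, 37, 40}
Set difference of the two operands is {27, 28, 29, 34, 35, 37, 40}.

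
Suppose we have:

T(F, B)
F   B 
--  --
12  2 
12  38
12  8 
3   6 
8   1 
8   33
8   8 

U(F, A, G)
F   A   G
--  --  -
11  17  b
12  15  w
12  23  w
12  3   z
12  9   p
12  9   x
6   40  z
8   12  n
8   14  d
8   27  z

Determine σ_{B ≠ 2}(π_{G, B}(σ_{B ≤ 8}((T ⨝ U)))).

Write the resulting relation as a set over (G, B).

{(d, 1), (d, 8), (n, 1), (n, 8), (p, 8), (w, 8), (x, 8), (z, 1), (z, 8)}

T ⋈ U (natural join on F): {(12, 2, 15, w), (12, 2, 23, w), (12, 2, 3, z), (12, 2, 9, p), (12, 2, 9, x), (12, 38, 15, w), (12, 38, 23, w), (12, 38, 3, z), (12, 38, 9, p), (12, 38, 9, x), (12, 8, 15, w), (12, 8, 23, w), (12, 8, 3, z), (12, 8, 9, p), (12, 8, 9, x), (8, 1, 12, n), (8, 1, 14, d), (8, 1, 27, z), (8, 33, 12, n), (8, 33, 14, d), (8, 33, 27, z), (8, 8, 12, n), (8, 8, 14, d), (8, 8, 27, z)}
Selection B ≤ 8: {(12, 2, 15, w), (12, 2, 23, w), (12, 2, 3, z), (12, 2, 9, p), (12, 2, 9, x), (12, 8, 15, w), (12, 8, 23, w), (12, 8, 3, z), (12, 8, 9, p), (12, 8, 9, x), (8, 1, 12, n), (8, 1, 14, d), (8, 1, 27, z), (8, 8, 12, n), (8, 8, 14, d), (8, 8, 27, z)}
Keep only column(s) G, B (3 duplicate(s) eliminated): {(d, 1), (d, 8), (n, 1), (n, 8), (p, 2), (p, 8), (w, 2), (w, 8), (x, 2), (x, 8), (z, 1), (z, 2), (z, 8)}
Selection B ≠ 2: {(d, 1), (d, 8), (n, 1), (n, 8), (p, 8), (w, 8), (x, 8), (z, 1), (z, 8)}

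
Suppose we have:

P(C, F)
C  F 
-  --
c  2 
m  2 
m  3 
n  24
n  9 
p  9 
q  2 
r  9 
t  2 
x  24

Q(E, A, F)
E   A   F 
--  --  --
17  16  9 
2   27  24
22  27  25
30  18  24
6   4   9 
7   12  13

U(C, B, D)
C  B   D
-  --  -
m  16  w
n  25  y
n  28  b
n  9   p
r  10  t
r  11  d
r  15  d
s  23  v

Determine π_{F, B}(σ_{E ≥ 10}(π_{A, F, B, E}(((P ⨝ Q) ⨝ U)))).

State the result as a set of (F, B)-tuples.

Natural join on F: {(n, 24, 2, 27), (n, 24, 30, 18), (n, 9, 17, 16), (n, 9, 6, 4), (p, 9, 17, 16), (p, 9, 6, 4), (r, 9, 17, 16), (r, 9, 6, 4), (x, 24, 2, 27), (x, 24, 30, 18)}
Natural join on C: {(n, 24, 2, 27, 25, y), (n, 24, 2, 27, 28, b), (n, 24, 2, 27, 9, p), (n, 24, 30, 18, 25, y), (n, 24, 30, 18, 28, b), (n, 24, 30, 18, 9, p), (n, 9, 17, 16, 25, y), (n, 9, 17, 16, 28, b), (n, 9, 17, 16, 9, p), (n, 9, 6, 4, 25, y), (n, 9, 6, 4, 28, b), (n, 9, 6, 4, 9, p), (r, 9, 17, 16, 10, t), (r, 9, 17, 16, 11, d), (r, 9, 17, 16, 15, d), (r, 9, 6, 4, 10, t), (r, 9, 6, 4, 11, d), (r, 9, 6, 4, 15, d)}
Projecting to A, F, B, E: {(16, 9, 10, 17), (16, 9, 11, 17), (16, 9, 15, 17), (16, 9, 25, 17), (16, 9, 28, 17), (16, 9, 9, 17), (18, 24, 25, 30), (18, 24, 28, 30), (18, 24, 9, 30), (27, 24, 25, 2), (27, 24, 28, 2), (27, 24, 9, 2), (4, 9, 10, 6), (4, 9, 11, 6), (4, 9, 15, 6), (4, 9, 25, 6), (4, 9, 28, 6), (4, 9, 9, 6)}
Filtering on E ≥ 10 leaves {(16, 9, 10, 17), (16, 9, 11, 17), (16, 9, 15, 17), (16, 9, 25, 17), (16, 9, 28, 17), (16, 9, 9, 17), (18, 24, 25, 30), (18, 24, 28, 30), (18, 24, 9, 30)}.
Projecting to F, B: {(24, 25), (24, 28), (24, 9), (9, 10), (9, 11), (9, 15), (9, 25), (9, 28), (9, 9)}

{(24, 25), (24, 28), (24, 9), (9, 10), (9, 11), (9, 15), (9, 25), (9, 28), (9, 9)}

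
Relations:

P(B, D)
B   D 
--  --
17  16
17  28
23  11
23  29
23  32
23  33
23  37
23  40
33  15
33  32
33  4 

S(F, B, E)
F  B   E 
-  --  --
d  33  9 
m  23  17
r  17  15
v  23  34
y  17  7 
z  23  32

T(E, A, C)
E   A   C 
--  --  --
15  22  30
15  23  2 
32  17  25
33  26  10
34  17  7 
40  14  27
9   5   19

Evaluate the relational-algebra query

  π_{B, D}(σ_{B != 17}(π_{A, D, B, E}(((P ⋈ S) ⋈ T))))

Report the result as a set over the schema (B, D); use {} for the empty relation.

Natural join on B: {(17, 16, r, 15), (17, 16, y, 7), (17, 28, r, 15), (17, 28, y, 7), (23, 11, m, 17), (23, 11, v, 34), (23, 11, z, 32), (23, 29, m, 17), (23, 29, v, 34), (23, 29, z, 32), (23, 32, m, 17), (23, 32, v, 34), (23, 32, z, 32), (23, 33, m, 17), (23, 33, v, 34), (23, 33, z, 32), (23, 37, m, 17), (23, 37, v, 34), (23, 37, z, 32), (23, 40, m, 17), (23, 40, v, 34), (23, 40, z, 32), (33, 15, d, 9), (33, 32, d, 9), (33, 4, d, 9)}
Natural join on E: {(17, 16, r, 15, 22, 30), (17, 16, r, 15, 23, 2), (17, 28, r, 15, 22, 30), (17, 28, r, 15, 23, 2), (23, 11, v, 34, 17, 7), (23, 11, z, 32, 17, 25), (23, 29, v, 34, 17, 7), (23, 29, z, 32, 17, 25), (23, 32, v, 34, 17, 7), (23, 32, z, 32, 17, 25), (23, 33, v, 34, 17, 7), (23, 33, z, 32, 17, 25), (23, 37, v, 34, 17, 7), (23, 37, z, 32, 17, 25), (23, 40, v, 34, 17, 7), (23, 40, z, 32, 17, 25), (33, 15, d, 9, 5, 19), (33, 32, d, 9, 5, 19), (33, 4, d, 9, 5, 19)}
Keep only column(s) A, D, B, E: {(17, 11, 23, 32), (17, 11, 23, 34), (17, 29, 23, 32), (17, 29, 23, 34), (17, 32, 23, 32), (17, 32, 23, 34), (17, 33, 23, 32), (17, 33, 23, 34), (17, 37, 23, 32), (17, 37, 23, 34), (17, 40, 23, 32), (17, 40, 23, 34), (22, 16, 17, 15), (22, 28, 17, 15), (23, 16, 17, 15), (23, 28, 17, 15), (5, 15, 33, 9), (5, 32, 33, 9), (5, 4, 33, 9)}
Selection B != 17: {(17, 11, 23, 32), (17, 11, 23, 34), (17, 29, 23, 32), (17, 29, 23, 34), (17, 32, 23, 32), (17, 32, 23, 34), (17, 33, 23, 32), (17, 33, 23, 34), (17, 37, 23, 32), (17, 37, 23, 34), (17, 40, 23, 32), (17, 40, 23, 34), (5, 15, 33, 9), (5, 32, 33, 9), (5, 4, 33, 9)}
Keep only column(s) B, D (6 duplicate(s) eliminated): {(23, 11), (23, 29), (23, 32), (23, 33), (23, 37), (23, 40), (33, 15), (33, 32), (33, 4)}

{(23, 11), (23, 29), (23, 32), (23, 33), (23, 37), (23, 40), (33, 15), (33, 32), (33, 4)}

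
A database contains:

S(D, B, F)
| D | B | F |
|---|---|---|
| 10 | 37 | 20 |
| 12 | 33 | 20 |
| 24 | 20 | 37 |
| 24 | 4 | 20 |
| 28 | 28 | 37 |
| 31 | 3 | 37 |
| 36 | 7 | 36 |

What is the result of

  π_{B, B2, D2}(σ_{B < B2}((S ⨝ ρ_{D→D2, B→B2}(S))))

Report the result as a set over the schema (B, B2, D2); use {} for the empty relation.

{(20, 28, 28), (3, 20, 24), (3, 28, 28), (33, 37, 10), (4, 33, 12), (4, 37, 10)}

ρ[D→D2, B→B2]: schema becomes (D2, B2, F); tuples unchanged.
Natural join on F: {(10, 37, 20, 10, 37), (10, 37, 20, 12, 33), (10, 37, 20, 24, 4), (12, 33, 20, 10, 37), (12, 33, 20, 12, 33), (12, 33, 20, 24, 4), (24, 20, 37, 24, 20), (24, 20, 37, 28, 28), (24, 20, 37, 31, 3), (24, 4, 20, 10, 37), (24, 4, 20, 12, 33), (24, 4, 20, 24, 4), (28, 28, 37, 24, 20), (28, 28, 37, 28, 28), (28, 28, 37, 31, 3), (31, 3, 37, 24, 20), (31, 3, 37, 28, 28), (31, 3, 37, 31, 3), (36, 7, 36, 36, 7)}
Filtering on B < B2 leaves {(12, 33, 20, 10, 37), (24, 20, 37, 28, 28), (24, 4, 20, 10, 37), (24, 4, 20, 12, 33), (31, 3, 37, 24, 20), (31, 3, 37, 28, 28)}.
π[B, B2, D2]: project onto (B, B2, D2) → {(20, 28, 28), (3, 20, 24), (3, 28, 28), (33, 37, 10), (4, 33, 12), (4, 37, 10)}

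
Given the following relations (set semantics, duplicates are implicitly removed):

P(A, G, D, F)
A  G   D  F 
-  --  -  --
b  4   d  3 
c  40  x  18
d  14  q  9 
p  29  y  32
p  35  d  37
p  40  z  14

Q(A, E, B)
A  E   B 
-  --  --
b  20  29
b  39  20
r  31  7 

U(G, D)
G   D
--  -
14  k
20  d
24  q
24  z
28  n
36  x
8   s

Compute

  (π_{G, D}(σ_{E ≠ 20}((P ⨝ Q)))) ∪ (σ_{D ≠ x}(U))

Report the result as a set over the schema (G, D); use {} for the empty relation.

Natural join on A: {(b, 4, d, 3, 20, 29), (b, 4, d, 3, 39, 20)}
σ[E ≠ 20]: keep tuples satisfying E ≠ 20 → {(b, 4, d, 3, 39, 20)}
Projecting to G, D: {(4, d)}
σ[D ≠ x]: keep tuples satisfying D ≠ x → {(14, k), (20, d), (24, q), (24, z), (28, n), (8, s)}
Set union of the two operands is {(14, k), (20, d), (24, q), (24, z), (28, n), (4, d), (8, s)}.

{(14, k), (20, d), (24, q), (24, z), (28, n), (4, d), (8, s)}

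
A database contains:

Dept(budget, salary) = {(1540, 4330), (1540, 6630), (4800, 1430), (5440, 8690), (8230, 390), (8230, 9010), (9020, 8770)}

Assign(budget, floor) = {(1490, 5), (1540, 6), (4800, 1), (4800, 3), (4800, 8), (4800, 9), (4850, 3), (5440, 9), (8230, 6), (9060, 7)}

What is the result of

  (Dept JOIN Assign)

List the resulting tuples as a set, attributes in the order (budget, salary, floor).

{(1540, 4330, 6), (1540, 6630, 6), (4800, 1430, 1), (4800, 1430, 3), (4800, 1430, 8), (4800, 1430, 9), (5440, 8690, 9), (8230, 390, 6), (8230, 9010, 6)}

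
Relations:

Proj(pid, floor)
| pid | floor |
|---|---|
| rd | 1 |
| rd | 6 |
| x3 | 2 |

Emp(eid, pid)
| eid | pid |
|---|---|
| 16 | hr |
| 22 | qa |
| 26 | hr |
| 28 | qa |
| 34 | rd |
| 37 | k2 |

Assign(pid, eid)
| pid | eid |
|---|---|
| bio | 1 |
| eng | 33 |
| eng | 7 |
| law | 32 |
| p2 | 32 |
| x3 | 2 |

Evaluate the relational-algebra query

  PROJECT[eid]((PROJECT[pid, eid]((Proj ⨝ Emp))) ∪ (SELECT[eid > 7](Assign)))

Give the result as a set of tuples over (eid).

{32, 33, 34}

Natural join on pid: {(rd, 1, 34), (rd, 6, 34)}
Projecting to pid, eid (1 duplicate(s) eliminated): {(rd, 34)}
Apply σ_{eid > 7}; surviving tuples: {(eng, 33), (law, 32), (p2, 32)}
Set union of the two operands is {(eng, 33), (law, 32), (p2, 32), (rd, 34)}.
Projecting to eid (1 duplicate(s) eliminated): {32, 33, 34}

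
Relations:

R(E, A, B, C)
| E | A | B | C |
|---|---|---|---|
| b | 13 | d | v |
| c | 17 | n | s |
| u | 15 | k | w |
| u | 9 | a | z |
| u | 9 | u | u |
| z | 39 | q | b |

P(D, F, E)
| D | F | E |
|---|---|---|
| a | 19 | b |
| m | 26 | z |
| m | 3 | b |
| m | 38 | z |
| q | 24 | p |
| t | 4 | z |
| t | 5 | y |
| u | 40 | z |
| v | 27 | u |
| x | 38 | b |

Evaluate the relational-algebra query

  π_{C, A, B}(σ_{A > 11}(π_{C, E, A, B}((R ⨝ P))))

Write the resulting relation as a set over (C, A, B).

{(b, 39, q), (v, 13, d), (w, 15, k)}

R ⋈ P (natural join on E): {(b, 13, d, v, a, 19), (b, 13, d, v, m, 3), (b, 13, d, v, x, 38), (u, 15, k, w, v, 27), (u, 9, a, z, v, 27), (u, 9, u, u, v, 27), (z, 39, q, b, m, 26), (z, 39, q, b, m, 38), (z, 39, q, b, t, 4), (z, 39, q, b, u, 40)}
π[C, E, A, B]: project onto (C, E, A, B) (5 duplicate(s) eliminated) → {(b, z, 39, q), (u, u, 9, u), (v, b, 13, d), (w, u, 15, k), (z, u, 9, a)}
Filtering on A > 11 leaves {(b, z, 39, q), (v, b, 13, d), (w, u, 15, k)}.
π[C, A, B]: project onto (C, A, B) → {(b, 39, q), (v, 13, d), (w, 15, k)}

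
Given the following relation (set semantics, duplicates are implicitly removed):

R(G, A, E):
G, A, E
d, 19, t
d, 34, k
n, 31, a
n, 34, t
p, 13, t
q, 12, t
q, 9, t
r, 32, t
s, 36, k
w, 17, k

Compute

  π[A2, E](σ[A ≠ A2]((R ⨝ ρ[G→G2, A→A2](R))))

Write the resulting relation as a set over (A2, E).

{(12, t), (13, t), (17, k), (19, t), (32, t), (34, k), (34, t), (36, k), (9, t)}

ρ[G→G2, A→A2]: schema becomes (G2, A2, E); tuples unchanged.
R ⋈ ρ[G→G2, A→A2](R) (natural join on E): {(d, 19, t, d, 19), (d, 19, t, n, 34), (d, 19, t, p, 13), (d, 19, t, q, 12), (d, 19, t, q, 9), (d, 19, t, r, 32), (d, 34, k, d, 34), (d, 34, k, s, 36), (d, 34, k, w, 17), (n, 31, a, n, 31), (n, 34, t, d, 19), (n, 34, t, n, 34), (n, 34, t, p, 13), (n, 34, t, q, 12), (n, 34, t, q, 9), (n, 34, t, r, 32), (p, 13, t, d, 19), (p, 13, t, n, 34), (p, 13, t, p, 13), (p, 13, t, q, 12), (p, 13, t, q, 9), (p, 13, t, r, 32), (q, 12, t, d, 19), (q, 12, t, n, 34), (q, 12, t, p, 13), (q, 12, t, q, 12), (q, 12, t, q, 9), (q, 12, t, r, 32), (q, 9, t, d, 19), (q, 9, t, n, 34), (q, 9, t, p, 13), (q, 9, t, q, 12), (q, 9, t, q, 9), (q, 9, t, r, 32), (r, 32, t, d, 19), (r, 32, t, n, 34), (r, 32, t, p, 13), (r, 32, t, q, 12), (r, 32, t, q, 9), (r, 32, t, r, 32), (s, 36, k, d, 34), (s, 36, k, s, 36), (s, 36, k, w, 17), (w, 17, k, d, 34), (w, 17, k, s, 36), (w, 17, k, w, 17)}
Selection A ≠ A2: {(d, 19, t, n, 34), (d, 19, t, p, 13), (d, 19, t, q, 12), (d, 19, t, q, 9), (d, 19, t, r, 32), (d, 34, k, s, 36), (d, 34, k, w, 17), (n, 34, t, d, 19), (n, 34, t, p, 13), (n, 34, t, q, 12), (n, 34, t, q, 9), (n, 34, t, r, 32), (p, 13, t, d, 19), (p, 13, t, n, 34), (p, 13, t, q, 12), (p, 13, t, q, 9), (p, 13, t, r, 32), (q, 12, t, d, 19), (q, 12, t, n, 34), (q, 12, t, p, 13), (q, 12, t, q, 9), (q, 12, t, r, 32), (q, 9, t, d, 19), (q, 9, t, n, 34), (q, 9, t, p, 13), (q, 9, t, q, 12), (q, 9, t, r, 32), (r, 32, t, d, 19), (r, 32, t, n, 34), (r, 32, t, p, 13), (r, 32, t, q, 12), (r, 32, t, q, 9), (s, 36, k, d, 34), (s, 36, k, w, 17), (w, 17, k, d, 34), (w, 17, k, s, 36)}
Projecting to A2, E (27 duplicate(s) eliminated): {(12, t), (13, t), (17, k), (19, t), (32, t), (34, k), (34, t), (36, k), (9, t)}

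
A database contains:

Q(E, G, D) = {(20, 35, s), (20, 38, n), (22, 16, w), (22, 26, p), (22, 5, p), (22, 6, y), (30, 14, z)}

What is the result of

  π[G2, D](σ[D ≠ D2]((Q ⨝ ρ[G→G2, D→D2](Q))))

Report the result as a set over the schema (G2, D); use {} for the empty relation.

ρ[G→G2, D→D2]: schema becomes (E, G2, D2); tuples unchanged.
Natural join on E: {(20, 35, s, 35, s), (20, 35, s, 38, n), (20, 38, n, 35, s), (20, 38, n, 38, n), (22, 16, w, 16, w), (22, 16, w, 26, p), (22, 16, w, 5, p), (22, 16, w, 6, y), (22, 26, p, 16, w), (22, 26, p, 26, p), (22, 26, p, 5, p), (22, 26, p, 6, y), (22, 5, p, 16, w), (22, 5, p, 26, p), (22, 5, p, 5, p), (22, 5, p, 6, y), (22, 6, y, 16, w), (22, 6, y, 26, p), (22, 6, y, 5, p), (22, 6, y, 6, y), (30, 14, z, 14, z)}
σ[D ≠ D2]: keep tuples satisfying D ≠ D2 → {(20, 35, s, 38, n), (20, 38, n, 35, s), (22, 16, w, 26, p), (22, 16, w, 5, p), (22, 16, w, 6, y), (22, 26, p, 16, w), (22, 26, p, 6, y), (22, 5, p, 16, w), (22, 5, p, 6, y), (22, 6, y, 16, w), (22, 6, y, 26, p), (22, 6, y, 5, p)}
Keep only column(s) G2, D (2 duplicate(s) eliminated): {(16, p), (16, y), (26, w), (26, y), (35, n), (38, s), (5, w), (5, y), (6, p), (6, w)}

{(16, p), (16, y), (26, w), (26, y), (35, n), (38, s), (5, w), (5, y), (6, p), (6, w)}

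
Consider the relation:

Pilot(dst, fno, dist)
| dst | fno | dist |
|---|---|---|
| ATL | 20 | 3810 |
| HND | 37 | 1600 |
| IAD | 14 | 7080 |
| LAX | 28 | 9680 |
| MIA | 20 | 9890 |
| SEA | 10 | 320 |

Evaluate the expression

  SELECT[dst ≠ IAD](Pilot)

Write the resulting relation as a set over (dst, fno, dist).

{(ATL, 20, 3810), (HND, 37, 1600), (LAX, 28, 9680), (MIA, 20, 9890), (SEA, 10, 320)}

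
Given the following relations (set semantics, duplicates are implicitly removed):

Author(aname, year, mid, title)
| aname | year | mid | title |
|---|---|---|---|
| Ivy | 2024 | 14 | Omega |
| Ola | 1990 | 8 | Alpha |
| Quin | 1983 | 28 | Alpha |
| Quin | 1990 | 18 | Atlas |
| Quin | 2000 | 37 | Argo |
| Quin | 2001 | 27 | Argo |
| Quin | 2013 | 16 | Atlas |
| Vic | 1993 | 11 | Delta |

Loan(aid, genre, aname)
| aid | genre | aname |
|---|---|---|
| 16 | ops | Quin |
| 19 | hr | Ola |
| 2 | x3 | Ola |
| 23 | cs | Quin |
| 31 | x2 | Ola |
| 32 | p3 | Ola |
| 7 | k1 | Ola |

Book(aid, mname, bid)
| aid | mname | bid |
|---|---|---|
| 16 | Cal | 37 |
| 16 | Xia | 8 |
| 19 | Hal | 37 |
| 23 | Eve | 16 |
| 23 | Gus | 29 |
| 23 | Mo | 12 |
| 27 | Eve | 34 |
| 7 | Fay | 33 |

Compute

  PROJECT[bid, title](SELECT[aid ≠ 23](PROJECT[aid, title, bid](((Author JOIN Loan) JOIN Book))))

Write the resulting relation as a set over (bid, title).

{(33, Alpha), (37, Alpha), (37, Argo), (37, Atlas), (8, Alpha), (8, Argo), (8, Atlas)}

Natural join on aname: {(Ola, 1990, 8, Alpha, 19, hr), (Ola, 1990, 8, Alpha, 2, x3), (Ola, 1990, 8, Alpha, 31, x2), (Ola, 1990, 8, Alpha, 32, p3), (Ola, 1990, 8, Alpha, 7, k1), (Quin, 1983, 28, Alpha, 16, ops), (Quin, 1983, 28, Alpha, 23, cs), (Quin, 1990, 18, Atlas, 16, ops), (Quin, 1990, 18, Atlas, 23, cs), (Quin, 2000, 37, Argo, 16, ops), (Quin, 2000, 37, Argo, 23, cs), (Quin, 2001, 27, Argo, 16, ops), (Quin, 2001, 27, Argo, 23, cs), (Quin, 2013, 16, Atlas, 16, ops), (Quin, 2013, 16, Atlas, 23, cs)}
Natural join on aid: {(Ola, 1990, 8, Alpha, 19, hr, Hal, 37), (Ola, 1990, 8, Alpha, 7, k1, Fay, 33), (Quin, 1983, 28, Alpha, 16, ops, Cal, 37), (Quin, 1983, 28, Alpha, 16, ops, Xia, 8), (Quin, 1983, 28, Alpha, 23, cs, Eve, 16), (Quin, 1983, 28, Alpha, 23, cs, Gus, 29), (Quin, 1983, 28, Alpha, 23, cs, Mo, 12), (Quin, 1990, 18, Atlas, 16, ops, Cal, 37), (Quin, 1990, 18, Atlas, 16, ops, Xia, 8), (Quin, 1990, 18, Atlas, 23, cs, Eve, 16), (Quin, 1990, 18, Atlas, 23, cs, Gus, 29), (Quin, 1990, 18, Atlas, 23, cs, Mo, 12), (Quin, 2000, 37, Argo, 16, ops, Cal, 37), (Quin, 2000, 37, Argo, 16, ops, Xia, 8), (Quin, 2000, 37, Argo, 23, cs, Eve, 16), (Quin, 2000, 37, Argo, 23, cs, Gus, 29), (Quin, 2000, 37, Argo, 23, cs, Mo, 12), (Quin, 2001, 27, Argo, 16, ops, Cal, 37), (Quin, 2001, 27, Argo, 16, ops, Xia, 8), (Quin, 2001, 27, Argo, 23, cs, Eve, 16), (Quin, 2001, 27, Argo, 23, cs, Gus, 29), (Quin, 2001, 27, Argo, 23, cs, Mo, 12), (Quin, 2013, 16, Atlas, 16, ops, Cal, 37), (Quin, 2013, 16, Atlas, 16, ops, Xia, 8), (Quin, 2013, 16, Atlas, 23, cs, Eve, 16), (Quin, 2013, 16, Atlas, 23, cs, Gus, 29), (Quin, 2013, 16, Atlas, 23, cs, Mo, 12)}
Keep only column(s) aid, title, bid (10 duplicate(s) eliminated): {(16, Alpha, 37), (16, Alpha, 8), (16, Argo, 37), (16, Argo, 8), (16, Atlas, 37), (16, Atlas, 8), (19, Alpha, 37), (23, Alpha, 12), (23, Alpha, 16), (23, Alpha, 29), (23, Argo, 12), (23, Argo, 16), (23, Argo, 29), (23, Atlas, 12), (23, Atlas, 16), (23, Atlas, 29), (7, Alpha, 33)}
Filtering on aid ≠ 23 leaves {(16, Alpha, 37), (16, Alpha, 8), (16, Argo, 37), (16, Argo, 8), (16, Atlas, 37), (16, Atlas, 8), (19, Alpha, 37), (7, Alpha, 33)}.
Keep only column(s) bid, title (1 duplicate(s) eliminated): {(33, Alpha), (37, Alpha), (37, Argo), (37, Atlas), (8, Alpha), (8, Argo), (8, Atlas)}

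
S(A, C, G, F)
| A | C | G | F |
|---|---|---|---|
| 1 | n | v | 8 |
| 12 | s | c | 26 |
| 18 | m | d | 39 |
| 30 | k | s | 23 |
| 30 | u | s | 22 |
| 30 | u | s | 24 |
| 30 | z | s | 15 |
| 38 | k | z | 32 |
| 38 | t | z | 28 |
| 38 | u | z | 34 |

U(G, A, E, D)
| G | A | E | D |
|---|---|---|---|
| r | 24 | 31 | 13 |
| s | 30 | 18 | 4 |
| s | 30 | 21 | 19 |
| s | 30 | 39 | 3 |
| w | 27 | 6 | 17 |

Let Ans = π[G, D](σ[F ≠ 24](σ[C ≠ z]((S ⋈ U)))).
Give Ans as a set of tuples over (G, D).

{(s, 19), (s, 3), (s, 4)}

S ⋈ U (natural join on A, G): {(30, k, s, 23, 18, 4), (30, k, s, 23, 21, 19), (30, k, s, 23, 39, 3), (30, u, s, 22, 18, 4), (30, u, s, 22, 21, 19), (30, u, s, 22, 39, 3), (30, u, s, 24, 18, 4), (30, u, s, 24, 21, 19), (30, u, s, 24, 39, 3), (30, z, s, 15, 18, 4), (30, z, s, 15, 21, 19), (30, z, s, 15, 39, 3)}
Selection C ≠ z: {(30, k, s, 23, 18, 4), (30, k, s, 23, 21, 19), (30, k, s, 23, 39, 3), (30, u, s, 22, 18, 4), (30, u, s, 22, 21, 19), (30, u, s, 22, 39, 3), (30, u, s, 24, 18, 4), (30, u, s, 24, 21, 19), (30, u, s, 24, 39, 3)}
Selection F ≠ 24: {(30, k, s, 23, 18, 4), (30, k, s, 23, 21, 19), (30, k, s, 23, 39, 3), (30, u, s, 22, 18, 4), (30, u, s, 22, 21, 19), (30, u, s, 22, 39, 3)}
π_{G, D} gives {(s, 19), (s, 3), (s, 4)} (3 duplicate(s) eliminated).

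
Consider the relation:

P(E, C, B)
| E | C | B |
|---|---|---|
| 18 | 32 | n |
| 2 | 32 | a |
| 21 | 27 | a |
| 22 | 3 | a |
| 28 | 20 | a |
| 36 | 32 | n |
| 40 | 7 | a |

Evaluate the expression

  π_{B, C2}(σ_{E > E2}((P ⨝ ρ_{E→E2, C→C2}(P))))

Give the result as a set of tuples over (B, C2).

{(a, 20), (a, 27), (a, 3), (a, 32), (n, 32)}

ρ[E→E2, C→C2]: schema becomes (E2, C2, B); tuples unchanged.
Joining P and ρ_{E→E2, C→C2}(P) on B yields {(18, 32, n, 18, 32), (18, 32, n, 36, 32), (2, 32, a, 2, 32), (2, 32, a, 21, 27), (2, 32, a, 22, 3), (2, 32, a, 28, 20), (2, 32, a, 40, 7), (21, 27, a, 2, 32), (21, 27, a, 21, 27), (21, 27, a, 22, 3), (21, 27, a, 28, 20), (21, 27, a, 40, 7), (22, 3, a, 2, 32), (22, 3, a, 21, 27), (22, 3, a, 22, 3), (22, 3, a, 28, 20), (22, 3, a, 40, 7), (28, 20, a, 2, 32), (28, 20, a, 21, 27), (28, 20, a, 22, 3), (28, 20, a, 28, 20), (28, 20, a, 40, 7), (36, 32, n, 18, 32), (36, 32, n, 36, 32), (40, 7, a, 2, 32), (40, 7, a, 21, 27), (40, 7, a, 22, 3), (40, 7, a, 28, 20), (40, 7, a, 40, 7)}.
Filtering on E > E2 leaves {(21, 27, a, 2, 32), (22, 3, a, 2, 32), (22, 3, a, 21, 27), (28, 20, a, 2, 32), (28, 20, a, 21, 27), (28, 20, a, 22, 3), (36, 32, n, 18, 32), (40, 7, a, 2, 32), (40, 7, a, 21, 27), (40, 7, a, 22, 3), (40, 7, a, 28, 20)}.
Keep only column(s) B, C2 (6 duplicate(s) eliminated): {(a, 20), (a, 27), (a, 3), (a, 32), (n, 32)}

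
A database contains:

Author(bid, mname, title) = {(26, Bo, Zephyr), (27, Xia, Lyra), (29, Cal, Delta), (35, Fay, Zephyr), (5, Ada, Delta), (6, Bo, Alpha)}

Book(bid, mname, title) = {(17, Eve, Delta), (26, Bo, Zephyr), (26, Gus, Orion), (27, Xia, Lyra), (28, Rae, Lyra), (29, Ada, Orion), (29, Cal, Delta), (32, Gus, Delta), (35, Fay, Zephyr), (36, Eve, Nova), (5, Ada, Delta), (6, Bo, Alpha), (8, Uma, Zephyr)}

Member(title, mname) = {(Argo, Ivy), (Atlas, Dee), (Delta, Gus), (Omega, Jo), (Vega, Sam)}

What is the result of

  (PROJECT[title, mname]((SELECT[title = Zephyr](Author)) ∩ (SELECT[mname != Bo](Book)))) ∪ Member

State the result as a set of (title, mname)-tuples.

Selection title = Zephyr: {(26, Bo, Zephyr), (35, Fay, Zephyr)}
Selection mname != Bo: {(17, Eve, Delta), (26, Gus, Orion), (27, Xia, Lyra), (28, Rae, Lyra), (29, Ada, Orion), (29, Cal, Delta), (32, Gus, Delta), (35, Fay, Zephyr), (36, Eve, Nova), (5, Ada, Delta), (8, Uma, Zephyr)}
Taking the intersection: {(35, Fay, Zephyr)}
Keep only column(s) title, mname: {(Zephyr, Fay)}
Taking the union: {(Argo, Ivy), (Atlas, Dee), (Delta, Gus), (Omega, Jo), (Vega, Sam), (Zephyr, Fay)}

{(Argo, Ivy), (Atlas, Dee), (Delta, Gus), (Omega, Jo), (Vega, Sam), (Zephyr, Fay)}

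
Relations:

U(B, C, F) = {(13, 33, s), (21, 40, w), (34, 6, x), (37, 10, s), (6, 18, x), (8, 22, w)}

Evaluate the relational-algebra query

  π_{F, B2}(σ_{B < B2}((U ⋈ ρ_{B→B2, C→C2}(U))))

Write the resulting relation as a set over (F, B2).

ρ[B→B2, C→C2]: schema becomes (B2, C2, F); tuples unchanged.
Joining U and ρ_{B→B2, C→C2}(U) on F yields {(13, 33, s, 13, 33), (13, 33, s, 37, 10), (21, 40, w, 21, 40), (21, 40, w, 8, 22), (34, 6, x, 34, 6), (34, 6, x, 6, 18), (37, 10, s, 13, 33), (37, 10, s, 37, 10), (6, 18, x, 34, 6), (6, 18, x, 6, 18), (8, 22, w, 21, 40), (8, 22, w, 8, 22)}.
Apply σ_{B < B2}; surviving tuples: {(13, 33, s, 37, 10), (6, 18, x, 34, 6), (8, 22, w, 21, 40)}
π_{F, B2} gives {(s, 37), (w, 21), (x, 34)}.

{(s, 37), (w, 21), (x, 34)}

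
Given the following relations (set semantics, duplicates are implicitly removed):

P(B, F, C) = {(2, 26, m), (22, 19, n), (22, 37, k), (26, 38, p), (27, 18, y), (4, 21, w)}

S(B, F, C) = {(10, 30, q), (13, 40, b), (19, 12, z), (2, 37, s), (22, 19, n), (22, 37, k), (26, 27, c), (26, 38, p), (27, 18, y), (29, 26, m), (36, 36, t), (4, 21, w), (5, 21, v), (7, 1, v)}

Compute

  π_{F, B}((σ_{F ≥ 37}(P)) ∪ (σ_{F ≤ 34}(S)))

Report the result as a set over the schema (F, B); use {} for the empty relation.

{(1, 7), (12, 19), (18, 27), (19, 22), (21, 4), (21, 5), (26, 29), (27, 26), (30, 10), (37, 22), (38, 26)}

Filtering on F ≥ 37 leaves {(22, 37, k), (26, 38, p)}.
Filtering on F ≤ 34 leaves {(10, 30, q), (19, 12, z), (22, 19, n), (26, 27, c), (27, 18, y), (29, 26, m), (4, 21, w), (5, 21, v), (7, 1, v)}.
Taking the union: {(10, 30, q), (19, 12, z), (22, 19, n), (22, 37, k), (26, 27, c), (26, 38, p), (27, 18, y), (29, 26, m), (4, 21, w), (5, 21, v), (7, 1, v)}
π[F, B]: project onto (F, B) → {(1, 7), (12, 19), (18, 27), (19, 22), (21, 4), (21, 5), (26, 29), (27, 26), (30, 10), (37, 22), (38, 26)}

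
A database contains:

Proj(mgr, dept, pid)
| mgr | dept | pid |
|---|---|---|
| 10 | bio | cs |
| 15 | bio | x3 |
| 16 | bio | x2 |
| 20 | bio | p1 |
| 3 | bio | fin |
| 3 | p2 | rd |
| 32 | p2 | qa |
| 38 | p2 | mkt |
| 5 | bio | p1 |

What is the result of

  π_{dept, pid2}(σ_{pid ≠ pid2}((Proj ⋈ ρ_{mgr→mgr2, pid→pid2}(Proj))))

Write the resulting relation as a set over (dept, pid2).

{(bio, cs), (bio, fin), (bio, p1), (bio, x2), (bio, x3), (p2, mkt), (p2, qa), (p2, rd)}

ρ[mgr→mgr2, pid→pid2]: schema becomes (mgr2, dept, pid2); tuples unchanged.
Joining Proj and ρ_{mgr→mgr2, pid→pid2}(Proj) on dept yields {(10, bio, cs, 10, cs), (10, bio, cs, 15, x3), (10, bio, cs, 16, x2), (10, bio, cs, 20, p1), (10, bio, cs, 3, fin), (10, bio, cs, 5, p1), (15, bio, x3, 10, cs), (15, bio, x3, 15, x3), (15, bio, x3, 16, x2), (15, bio, x3, 20, p1), (15, bio, x3, 3, fin), (15, bio, x3, 5, p1), (16, bio, x2, 10, cs), (16, bio, x2, 15, x3), (16, bio, x2, 16, x2), (16, bio, x2, 20, p1), (16, bio, x2, 3, fin), (16, bio, x2, 5, p1), (20, bio, p1, 10, cs), (20, bio, p1, 15, x3), (20, bio, p1, 16, x2), (20, bio, p1, 20, p1), (20, bio, p1, 3, fin), (20, bio, p1, 5, p1), (3, bio, fin, 10, cs), (3, bio, fin, 15, x3), (3, bio, fin, 16, x2), (3, bio, fin, 20, p1), (3, bio, fin, 3, fin), (3, bio, fin, 5, p1), (3, p2, rd, 3, rd), (3, p2, rd, 32, qa), (3, p2, rd, 38, mkt), (32, p2, qa, 3, rd), (32, p2, qa, 32, qa), (32, p2, qa, 38, mkt), (38, p2, mkt, 3, rd), (38, p2, mkt, 32, qa), (38, p2, mkt, 38, mkt), (5, bio, p1, 10, cs), (5, bio, p1, 15, x3), (5, bio, p1, 16, x2), (5, bio, p1, 20, p1), (5, bio, p1, 3, fin), (5, bio, p1, 5, p1)}.
Filtering on pid ≠ pid2 leaves {(10, bio, cs, 15, x3), (10, bio, cs, 16, x2), (10, bio, cs, 20, p1), (10, bio, cs, 3, fin), (10, bio, cs, 5, p1), (15, bio, x3, 10, cs), (15, bio, x3, 16, x2), (15, bio, x3, 20, p1), (15, bio, x3, 3, fin), (15, bio, x3, 5, p1), (16, bio, x2, 10, cs), (16, bio, x2, 15, x3), (16, bio, x2, 20, p1), (16, bio, x2, 3, fin), (16, bio, x2, 5, p1), (20, bio, p1, 10, cs), (20, bio, p1, 15, x3), (20, bio, p1, 16, x2), (20, bio, p1, 3, fin), (3, bio, fin, 10, cs), (3, bio, fin, 15, x3), (3, bio, fin, 16, x2), (3, bio, fin, 20, p1), (3, bio, fin, 5, p1), (3, p2, rd, 32, qa), (3, p2, rd, 38, mkt), (32, p2, qa, 3, rd), (32, p2, qa, 38, mkt), (38, p2, mkt, 3, rd), (38, p2, mkt, 32, qa), (5, bio, p1, 10, cs), (5, bio, p1, 15, x3), (5, bio, p1, 16, x2), (5, bio, p1, 3, fin)}.
Projecting to dept, pid2 (26 duplicate(s) eliminated): {(bio, cs), (bio, fin), (bio, p1), (bio, x2), (bio, x3), (p2, mkt), (p2, qa), (p2, rd)}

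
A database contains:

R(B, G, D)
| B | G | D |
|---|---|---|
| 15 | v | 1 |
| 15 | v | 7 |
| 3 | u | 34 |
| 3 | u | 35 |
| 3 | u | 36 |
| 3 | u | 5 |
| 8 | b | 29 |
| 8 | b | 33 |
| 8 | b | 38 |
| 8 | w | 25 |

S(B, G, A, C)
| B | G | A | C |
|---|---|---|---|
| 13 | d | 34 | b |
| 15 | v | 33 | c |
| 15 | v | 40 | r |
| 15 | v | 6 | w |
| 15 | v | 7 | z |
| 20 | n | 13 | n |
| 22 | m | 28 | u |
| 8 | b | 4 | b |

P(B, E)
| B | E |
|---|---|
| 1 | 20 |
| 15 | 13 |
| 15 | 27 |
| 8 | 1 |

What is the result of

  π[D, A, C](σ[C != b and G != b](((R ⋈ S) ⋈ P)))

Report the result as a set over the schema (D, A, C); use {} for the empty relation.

R ⋈ S (natural join on B, G): {(15, v, 1, 33, c), (15, v, 1, 40, r), (15, v, 1, 6, w), (15, v, 1, 7, z), (15, v, 7, 33, c), (15, v, 7, 40, r), (15, v, 7, 6, w), (15, v, 7, 7, z), (8, b, 29, 4, b), (8, b, 33, 4, b), (8, b, 38, 4, b)}
(R ⋈ S) ⋈ P (natural join on B): {(15, v, 1, 33, c, 13), (15, v, 1, 33, c, 27), (15, v, 1, 40, r, 13), (15, v, 1, 40, r, 27), (15, v, 1, 6, w, 13), (15, v, 1, 6, w, 27), (15, v, 1, 7, z, 13), (15, v, 1, 7, z, 27), (15, v, 7, 33, c, 13), (15, v, 7, 33, c, 27), (15, v, 7, 40, r, 13), (15, v, 7, 40, r, 27), (15, v, 7, 6, w, 13), (15, v, 7, 6, w, 27), (15, v, 7, 7, z, 13), (15, v, 7, 7, z, 27), (8, b, 29, 4, b, 1), (8, b, 33, 4, b, 1), (8, b, 38, 4, b, 1)}
Filtering on C != b and G != b leaves {(15, v, 1, 33, c, 13), (15, v, 1, 33, c, 27), (15, v, 1, 40, r, 13), (15, v, 1, 40, r, 27), (15, v, 1, 6, w, 13), (15, v, 1, 6, w, 27), (15, v, 1, 7, z, 13), (15, v, 1, 7, z, 27), (15, v, 7, 33, c, 13), (15, v, 7, 33, c, 27), (15, v, 7, 40, r, 13), (15, v, 7, 40, r, 27), (15, v, 7, 6, w, 13), (15, v, 7, 6, w, 27), (15, v, 7, 7, z, 13), (15, v, 7, 7, z, 27)}.
Projecting to D, A, C (8 duplicate(s) eliminated): {(1, 33, c), (1, 40, r), (1, 6, w), (1, 7, z), (7, 33, c), (7, 40, r), (7, 6, w), (7, 7, z)}

{(1, 33, c), (1, 40, r), (1, 6, w), (1, 7, z), (7, 33, c), (7, 40, r), (7, 6, w), (7, 7, z)}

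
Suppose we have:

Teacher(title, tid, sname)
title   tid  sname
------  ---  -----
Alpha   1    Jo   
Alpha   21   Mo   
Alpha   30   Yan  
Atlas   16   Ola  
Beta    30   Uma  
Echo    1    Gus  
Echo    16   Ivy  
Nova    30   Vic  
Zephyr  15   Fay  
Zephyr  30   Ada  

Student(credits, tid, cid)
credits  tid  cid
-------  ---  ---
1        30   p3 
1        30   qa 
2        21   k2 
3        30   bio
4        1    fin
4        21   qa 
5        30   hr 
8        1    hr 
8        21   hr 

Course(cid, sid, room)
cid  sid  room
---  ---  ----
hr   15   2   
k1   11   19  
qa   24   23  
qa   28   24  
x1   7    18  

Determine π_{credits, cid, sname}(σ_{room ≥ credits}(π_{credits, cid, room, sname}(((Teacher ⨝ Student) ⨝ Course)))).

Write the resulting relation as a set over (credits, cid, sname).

Joining Teacher and Student on tid yields {(Alpha, 1, Jo, 4, fin), (Alpha, 1, Jo, 8, hr), (Alpha, 21, Mo, 2, k2), (Alpha, 21, Mo, 4, qa), (Alpha, 21, Mo, 8, hr), (Alpha, 30, Yan, 1, p3), (Alpha, 30, Yan, 1, qa), (Alpha, 30, Yan, 3, bio), (Alpha, 30, Yan, 5, hr), (Beta, 30, Uma, 1, p3), (Beta, 30, Uma, 1, qa), (Beta, 30, Uma, 3, bio), (Beta, 30, Uma, 5, hr), (Echo, 1, Gus, 4, fin), (Echo, 1, Gus, 8, hr), (Nova, 30, Vic, 1, p3), (Nova, 30, Vic, 1, qa), (Nova, 30, Vic, 3, bio), (Nova, 30, Vic, 5, hr), (Zephyr, 30, Ada, 1, p3), (Zephyr, 30, Ada, 1, qa), (Zephyr, 30, Ada, 3, bio), (Zephyr, 30, Ada, 5, hr)}.
Joining (Teacher ⨝ Student) and Course on cid yields {(Alpha, 1, Jo, 8, hr, 15, 2), (Alpha, 21, Mo, 4, qa, 24, 23), (Alpha, 21, Mo, 4, qa, 28, 24), (Alpha, 21, Mo, 8, hr, 15, 2), (Alpha, 30, Yan, 1, qa, 24, 23), (Alpha, 30, Yan, 1, qa, 28, 24), (Alpha, 30, Yan, 5, hr, 15, 2), (Beta, 30, Uma, 1, qa, 24, 23), (Beta, 30, Uma, 1, qa, 28, 24), (Beta, 30, Uma, 5, hr, 15, 2), (Echo, 1, Gus, 8, hr, 15, 2), (Nova, 30, Vic, 1, qa, 24, 23), (Nova, 30, Vic, 1, qa, 28, 24), (Nova, 30, Vic, 5, hr, 15, 2), (Zephyr, 30, Ada, 1, qa, 24, 23), (Zephyr, 30, Ada, 1, qa, 28, 24), (Zephyr, 30, Ada, 5, hr, 15, 2)}.
Keep only column(s) credits, cid, room, sname: {(1, qa, 23, Ada), (1, qa, 23, Uma), (1, qa, 23, Vic), (1, qa, 23, Yan), (1, qa, 24, Ada), (1, qa, 24, Uma), (1, qa, 24, Vic), (1, qa, 24, Yan), (4, qa, 23, Mo), (4, qa, 24, Mo), (5, hr, 2, Ada), (5, hr, 2, Uma), (5, hr, 2, Vic), (5, hr, 2, Yan), (8, hr, 2, Gus), (8, hr, 2, Jo), (8, hr, 2, Mo)}
Apply σ_{room ≥ credits}; surviving tuples: {(1, qa, 23, Ada), (1, qa, 23, Uma), (1, qa, 23, Vic), (1, qa, 23, Yan), (1, qa, 24, Ada), (1, qa, 24, Uma), (1, qa, 24, Vic), (1, qa, 24, Yan), (4, qa, 23, Mo), (4, qa, 24, Mo)}
Keep only column(s) credits, cid, sname (5 duplicate(s) eliminated): {(1, qa, Ada), (1, qa, Uma), (1, qa, Vic), (1, qa, Yan), (4, qa, Mo)}

{(1, qa, Ada), (1, qa, Uma), (1, qa, Vic), (1, qa, Yan), (4, qa, Mo)}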